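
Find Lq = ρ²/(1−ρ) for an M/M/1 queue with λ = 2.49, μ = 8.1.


ρ = 2.49/8.1 = 0.3074
Lq = ρ²/(1−ρ) = 0.09450/0.6926 = 0.1364

Final: 0.1364


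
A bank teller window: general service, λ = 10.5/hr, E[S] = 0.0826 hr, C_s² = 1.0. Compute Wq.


ρ = λ·E[S] = 10.5·0.0826 = 0.8673
E[S²] = E[S]²(1+C_s²) = 0.0826²·(1+1.0) = 0.013646
Wq = λ·E[S²]/(2(1−ρ)) = 10.5·0.013646/(2·0.1327) = 0.53986 hr

Final: 0.53986 hr


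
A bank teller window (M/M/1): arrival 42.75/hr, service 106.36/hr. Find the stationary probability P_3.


ρ = 42.75/106.36 = 0.4019
P_n = (1−ρ)·ρ^n = (1 − 0.4019)·0.4019^3 = 0.5981·0.064934 = 0.038835

Final: 0.038835


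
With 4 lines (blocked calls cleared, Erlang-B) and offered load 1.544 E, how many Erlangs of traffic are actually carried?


B(4,1.544) = 0.051632 (Erlang-B)
Carried load = a(1 − B) = 1.544·(1 − 0.051632) = 1.544·0.948368 = 1.4643 E

Final: 1.4643 Erlangs


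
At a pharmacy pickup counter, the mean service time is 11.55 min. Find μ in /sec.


μ = 1/(service time) in consistent units.
1 second = 0.0166667 min, so μ = 0.0166667/11.55 = 0.001443 per second

Final: 0.001443 /sec


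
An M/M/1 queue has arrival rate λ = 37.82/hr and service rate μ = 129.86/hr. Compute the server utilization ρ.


ρ = λ/μ = 37.82/129.86 = 0.2912

Final: 0.2912


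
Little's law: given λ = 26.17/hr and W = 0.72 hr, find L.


L = λW = 26.17·0.72 = 18.8424

Final: 18.8424


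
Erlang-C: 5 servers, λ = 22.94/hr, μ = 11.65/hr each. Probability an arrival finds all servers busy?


a = λ/μ = 1.9691; ρ = a/5 = 0.3938
P₀ = 0.138627 (from M/M/c formula)
C(c,a) = [a^c/(c!(1−ρ))]·P₀ = [29.60312/(120·0.6062)]·0.138627
= 0.40696·0.138627 = 0.056416

Final: 0.056416


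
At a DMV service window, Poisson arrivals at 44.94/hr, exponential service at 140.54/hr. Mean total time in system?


W = 1/(μ−λ) = 1/(140.54 − 44.94) = 1/95.60 = 0.01046 hr

Final: 0.01046 hr


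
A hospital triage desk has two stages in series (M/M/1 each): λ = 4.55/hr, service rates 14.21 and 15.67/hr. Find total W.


Each node sees arrival rate λ = 4.55/hr (tandem ⇒ throughput preserved).
W₁ = 1/(μ₁−λ) = 1/(14.21−4.55) = 0.10352 hr
W₂ = 1/(μ₂−λ) = 1/(15.67−4.55) = 0.08993 hr
W_total = W₁ + W₂ = 0.10352 + 0.08993 = 0.19345 hr

Final: 0.19345 hr


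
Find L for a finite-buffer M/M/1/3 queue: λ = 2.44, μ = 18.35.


ρ = 2.44/18.35 = 0.1330
L = ρ[1 − (K+1)ρ^K + Kρ^(K+1)] / [(1−ρ)(1−ρ^(K+1))]
Numerator: 0.1330·(1 − 4·0.002351 + 3·0.0003126) = 0.131844
Denominator: (0.8670)·(0.999687) = 0.866759
L = 0.131844/0.866759 = 0.1521

Final: 0.1521


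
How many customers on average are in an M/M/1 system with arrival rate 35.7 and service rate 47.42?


ρ = λ/μ = 35.7/47.42 = 0.7528
L = ρ/(1−ρ) = 0.7528/(1 − 0.7528) = 0.7528/0.2472 = 3.0461

Final: 3.0461


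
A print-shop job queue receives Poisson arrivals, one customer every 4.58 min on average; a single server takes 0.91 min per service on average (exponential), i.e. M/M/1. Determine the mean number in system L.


λ = 60/4.58 = 13.1004 /hr
μ = 60/0.91 = 65.9341 /hr
ρ = λ/μ = 13.1004/65.9341 = 0.1987
L = ρ/(1−ρ) = 0.1987/0.8013 = 0.2480

Final: 0.2480


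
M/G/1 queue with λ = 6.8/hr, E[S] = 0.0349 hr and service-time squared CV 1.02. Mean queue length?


ρ = λ·E[S] = 6.8·0.0349 = 0.2373
Lq = ρ²(1+C_s²)/(2(1−ρ)) = 0.05632·(1+1.02)/(2·0.7627)
= 0.05632·2.0200/1.5254 = 0.07458

Final: 0.07458


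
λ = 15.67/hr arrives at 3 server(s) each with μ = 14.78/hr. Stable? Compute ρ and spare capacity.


Total capacity cμ = 3·14.78 = 44.34/hr
ρ = λ/(cμ) = 15.67/44.34 = 0.3534
Stable ⇔ ρ < 1: YES
Spare capacity = cμ − λ = 44.34 − 15.67 = 28.67/hr

Final: ρ = 0.3534; stable; margin = 28.67/hr


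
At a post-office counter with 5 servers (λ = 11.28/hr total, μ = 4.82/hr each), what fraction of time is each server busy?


ρ = λ/(cμ) = 11.28/(5·4.82) = 11.28/24.10 = 0.4680

Final: 0.4680


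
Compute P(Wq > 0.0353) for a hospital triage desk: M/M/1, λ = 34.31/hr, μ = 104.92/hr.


ρ = 34.31/104.92 = 0.3270
P(Wq > t) = ρ·e^{−(μ−λ)t} = 0.3270·e^{−2.4925}
= 0.3270·0.082700 = 0.027044

Final: 0.027044


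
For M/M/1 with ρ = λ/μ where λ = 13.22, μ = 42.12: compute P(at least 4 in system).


ρ = 13.22/42.12 = 0.3139
P(N ≥ n) = ρ^n = 0.3139^4 = 0.009704

Final: 0.009704


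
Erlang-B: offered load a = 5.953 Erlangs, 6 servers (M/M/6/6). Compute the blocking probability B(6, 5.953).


B(c,a) = (a^c/c!) / Σ_{k=0}^{c} a^k/k!
a^6/6! = 61.813424
Σ terms (k=0..6): 1.00000 + 5.95300 + 17.71910 + 35.16061 + 52.32778 + 62.30145 + 61.81342 = 236.275367
B = 61.813424/236.275367 = 0.261616

Final: 0.261616


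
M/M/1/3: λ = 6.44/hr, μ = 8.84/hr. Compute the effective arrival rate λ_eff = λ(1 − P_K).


ρ = 0.7285; P_K = (1−ρ)ρ^3/(1−ρ^4) = 0.146128
λ_eff = λ(1 − P_K) = 6.44·(1 − 0.146128) = 6.44·0.853872 = 5.4989 /hr

Final: 5.4989 /hr


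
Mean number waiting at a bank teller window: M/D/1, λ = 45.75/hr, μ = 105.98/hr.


ρ = 45.75/105.98 = 0.4317
M/D/1: Lq = ρ²/(2(1−ρ)) = 0.1864/(2·0.5683) = 0.16395

Final: 0.16395


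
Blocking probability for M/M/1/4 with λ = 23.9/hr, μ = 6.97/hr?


ρ = λ/μ = 23.9/6.97 = 3.4290
P_K = (1−ρ)ρ^K/(1−ρ^(K+1)) = (-2.4290·138.248520)/(1 − 474.051597)
= -335.803077/-473.051597 = 0.709866

Final: 0.709866


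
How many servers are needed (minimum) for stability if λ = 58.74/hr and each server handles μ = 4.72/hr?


Stability requires cμ > λ ⇔ c > λ/μ.
λ/μ = 58.74/4.72 = 12.4449
Minimum integer c = ⌊12.4449⌋ + 1 = 13
Check: 13·4.72 = 61.36 > 58.74, while 12·4.72 = 56.64 ≤ 58.74

Final: 13 servers


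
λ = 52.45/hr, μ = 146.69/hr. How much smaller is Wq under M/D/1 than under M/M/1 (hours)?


ρ = 52.45/146.69 = 0.3576
Wq(M/M/1) = ρ/(μ−λ) = 0.3576/94.24 = 0.003794 hr
Wq(M/D/1) = ρ/(2(μ−λ)) = 0.001897 hr
Savings = 0.003794 − 0.001897 = 0.001897 hr

Final: 0.001897 hr


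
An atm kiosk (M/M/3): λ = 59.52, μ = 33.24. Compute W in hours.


a = 1.7906; ρ = 0.5969; P₀ = 0.147768
Lq = P₀·a^c·ρ/(c!(1−ρ)²) = 0.51931
Wq = Lq/λ = 0.51931/59.52 = 0.008725 hr
W = Wq + 1/μ = 0.008725 + 0.03008 = 0.03881 hr

Final: 0.03881 hr


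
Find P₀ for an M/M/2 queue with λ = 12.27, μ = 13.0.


a = λ/μ = 12.27/13.0 = 0.9438; ρ = a/c = 0.4719
Σ_{k=0}^{1} a^k/k! (terms k=0..1) = 1.00000 + 0.94385 = 1.94385
Tail: a^2/(2!(1−ρ)) = 0.89085/(2·0.5281) = 0.84348
P₀ = 1/(1.94385 + 0.84348) = 1/2.78733 = 0.358767

Final: 0.358767


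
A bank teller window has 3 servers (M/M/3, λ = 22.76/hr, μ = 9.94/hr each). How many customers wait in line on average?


a = λ/μ = 2.2897; ρ = a/3 = 0.7632
P₀ = 0.069627
Lq = P₀·a^c·ρ / (c!·(1−ρ)²) = 0.069627·12.00487·0.7632/(6·0.05605)
= 1.89695

Final: 1.89695


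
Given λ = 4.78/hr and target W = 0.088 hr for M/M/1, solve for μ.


W = 1/(μ−λ) ⇒ μ − λ = 1/W = 1/0.088 = 11.3636
μ = λ + 1/W = 4.78 + 11.3636 = 16.1436 per hr

Final: 16.1436 /hr


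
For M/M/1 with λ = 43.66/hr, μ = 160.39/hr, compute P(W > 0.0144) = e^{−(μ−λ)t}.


W ~ Exponential(μ−λ) for M/M/1.
μ − λ = 160.39 − 43.66 = 116.7300
P(W > t) = e^{−(μ−λ)t} = e^{−1.6809} = 0.186204

Final: 0.186204


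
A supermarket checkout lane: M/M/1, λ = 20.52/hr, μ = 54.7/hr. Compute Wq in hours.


ρ = 20.52/54.7 = 0.3751
Wq = ρ/(μ−λ) = 0.3751/(54.7 − 20.52) = 0.3751/34.18 = 0.01098 hr

Final: 0.01098 hr


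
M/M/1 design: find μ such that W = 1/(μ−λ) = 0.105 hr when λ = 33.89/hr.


W = 1/(μ−λ) ⇒ μ − λ = 1/W = 1/0.105 = 9.5238
μ = λ + 1/W = 33.89 + 9.5238 = 43.4138 per hr

Final: 43.4138 /hr


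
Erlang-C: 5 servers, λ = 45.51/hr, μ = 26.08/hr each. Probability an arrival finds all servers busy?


a = λ/μ = 1.7450; ρ = a/5 = 0.3490
P₀ = 0.174014 (from M/M/c formula)
C(c,a) = [a^c/(c!(1−ρ))]·P₀ = [16.18066/(120·0.6510)]·0.174014
= 0.20713·0.174014 = 0.036043

Final: 0.036043


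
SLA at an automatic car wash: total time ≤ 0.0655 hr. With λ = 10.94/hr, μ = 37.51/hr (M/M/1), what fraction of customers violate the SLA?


W ~ Exponential(μ−λ) for M/M/1.
μ − λ = 37.51 − 10.94 = 26.5700
P(W > t) = e^{−(μ−λ)t} = e^{−1.7403} = 0.175462

Final: 0.175462


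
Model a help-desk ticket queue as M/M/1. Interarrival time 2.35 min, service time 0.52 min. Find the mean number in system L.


λ = 60/2.35 = 25.5319 /hr
μ = 60/0.52 = 115.3846 /hr
ρ = λ/μ = 25.5319/115.3846 = 0.2213
L = ρ/(1−ρ) = 0.2213/0.7787 = 0.2842

Final: 0.2842


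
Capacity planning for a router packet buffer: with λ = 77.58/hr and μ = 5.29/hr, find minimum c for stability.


Stability requires cμ > λ ⇔ c > λ/μ.
λ/μ = 77.58/5.29 = 14.6654
Minimum integer c = ⌊14.6654⌋ + 1 = 15
Check: 15·5.29 = 79.35 > 77.58, while 14·5.29 = 74.06 ≤ 77.58

Final: 15 servers


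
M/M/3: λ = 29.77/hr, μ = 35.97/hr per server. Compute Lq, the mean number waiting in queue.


a = λ/μ = 0.8276; ρ = a/3 = 0.2759
P₀ = 0.434668
Lq = P₀·a^c·ρ / (c!·(1−ρ)²) = 0.434668·0.56691·0.2759/(6·0.52435)
= 0.02161

Final: 0.02161


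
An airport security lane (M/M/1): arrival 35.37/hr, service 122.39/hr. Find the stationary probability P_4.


ρ = 35.37/122.39 = 0.2890
P_n = (1−ρ)·ρ^n = (1 − 0.2890)·0.2890^4 = 0.7110·0.006975 = 0.004959

Final: 0.004959


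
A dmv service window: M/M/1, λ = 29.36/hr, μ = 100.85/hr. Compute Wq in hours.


ρ = 29.36/100.85 = 0.2911
Wq = ρ/(μ−λ) = 0.2911/(100.85 − 29.36) = 0.2911/71.49 = 0.004072 hr

Final: 0.004072 hr


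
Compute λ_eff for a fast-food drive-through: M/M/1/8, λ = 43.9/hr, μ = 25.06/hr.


ρ = 1.7518; P_K = (1−ρ)ρ^8/(1−ρ^9) = 0.431937
λ_eff = λ(1 − P_K) = 43.9·(1 − 0.431937) = 43.9·0.568063 = 24.9380 /hr

Final: 24.9380 /hr


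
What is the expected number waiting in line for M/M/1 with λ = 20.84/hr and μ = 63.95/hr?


ρ = 20.84/63.95 = 0.3259
Lq = ρ²/(1−ρ) = 0.1062/0.6741 = 0.1575

Final: 0.1575


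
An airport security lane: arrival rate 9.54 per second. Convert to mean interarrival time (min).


Mean interarrival time = 1/λ = 1/9.54 second = 0.10482 second
In minutes: 0.10482 × 0.0166667 = 0.001747 min

Final: 0.001747 min


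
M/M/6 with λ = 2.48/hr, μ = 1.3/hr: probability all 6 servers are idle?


a = λ/μ = 2.48/1.3 = 1.9077; ρ = a/c = 0.3179
Σ_{k=0}^{5} a^k/k! (terms k=0..5) = 1.00000 + 1.90769 + 1.81964 + 1.15711 + 0.55185 + 0.21055 = 6.64685
Tail: a^6/(6!(1−ρ)) = 48.20033/(720·0.6821) = 0.09815
P₀ = 1/(6.64685 + 0.09815) = 1/6.74500 = 0.148258

Final: 0.148258


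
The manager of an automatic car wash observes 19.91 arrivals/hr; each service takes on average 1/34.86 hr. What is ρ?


ρ = λ/μ = 19.91/34.86 = 0.5711

Final: 0.5711


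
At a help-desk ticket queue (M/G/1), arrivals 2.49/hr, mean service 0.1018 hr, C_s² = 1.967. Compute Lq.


ρ = λ·E[S] = 2.49·0.1018 = 0.2535
Lq = ρ²(1+C_s²)/(2(1−ρ)) = 0.06425·(1+1.967)/(2·0.7465)
= 0.06425·2.9670/1.4930 = 0.12769

Final: 0.12769


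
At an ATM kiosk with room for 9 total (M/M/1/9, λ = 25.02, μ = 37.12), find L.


ρ = 25.02/37.12 = 0.6740
L = ρ[1 − (K+1)ρ^K + Kρ^(K+1)] / [(1−ρ)(1−ρ^(K+1))]
Numerator: 0.6740·(1 − 10·0.028715 + 9·0.019355) = 0.597893
Denominator: (0.3260)·(0.980645) = 0.319661
L = 0.597893/0.319661 = 1.8704

Final: 1.8704


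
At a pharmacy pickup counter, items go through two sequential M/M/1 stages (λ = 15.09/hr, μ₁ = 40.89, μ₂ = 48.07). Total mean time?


Each node sees arrival rate λ = 15.09/hr (tandem ⇒ throughput preserved).
W₁ = 1/(μ₁−λ) = 1/(40.89−15.09) = 0.03876 hr
W₂ = 1/(μ₂−λ) = 1/(48.07−15.09) = 0.03032 hr
W_total = W₁ + W₂ = 0.03876 + 0.03032 = 0.06908 hr

Final: 0.06908 hr


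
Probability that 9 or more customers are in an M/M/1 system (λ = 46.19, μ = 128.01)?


ρ = 46.19/128.01 = 0.3608
P(N ≥ n) = ρ^n = 0.3608^9 = 0.0001037

Final: 0.0001037


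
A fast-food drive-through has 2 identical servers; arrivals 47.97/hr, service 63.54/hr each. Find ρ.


ρ = λ/(cμ) = 47.97/(2·63.54) = 47.97/127.08 = 0.3775

Final: 0.3775


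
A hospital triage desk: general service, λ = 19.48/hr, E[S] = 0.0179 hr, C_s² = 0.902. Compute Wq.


ρ = λ·E[S] = 19.48·0.0179 = 0.3487
E[S²] = E[S]²(1+C_s²) = 0.0179²·(1+0.902) = 0.0006094
Wq = λ·E[S²]/(2(1−ρ)) = 19.48·0.0006094/(2·0.6513) = 0.009114 hr

Final: 0.009114 hr


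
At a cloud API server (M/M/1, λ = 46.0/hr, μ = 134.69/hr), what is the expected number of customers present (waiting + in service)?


ρ = λ/μ = 46.0/134.69 = 0.3415
L = ρ/(1−ρ) = 0.3415/(1 − 0.3415) = 0.3415/0.6585 = 0.5187

Final: 0.5187


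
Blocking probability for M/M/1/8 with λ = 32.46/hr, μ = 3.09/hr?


ρ = λ/μ = 32.46/3.09 = 10.5049
P_K = (1−ρ)ρ^K/(1−ρ^(K+1)) = (-9.5049·148292876.181112)/(1 − 1557795068.232654)
= -1409502192.051542/-1557795067.232654 = 0.904806

Final: 0.904806


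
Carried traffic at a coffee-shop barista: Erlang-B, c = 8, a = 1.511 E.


B(8,1.511) = 0.0001487 (Erlang-B)
Carried load = a(1 − B) = 1.511·(1 − 0.0001487) = 1.511·0.999851 = 1.5108 E

Final: 1.5108 Erlangs


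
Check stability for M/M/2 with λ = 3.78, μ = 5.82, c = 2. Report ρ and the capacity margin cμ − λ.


Total capacity cμ = 2·5.82 = 11.64/hr
ρ = λ/(cμ) = 3.78/11.64 = 0.3247
Stable ⇔ ρ < 1: YES
Spare capacity = cμ − λ = 11.64 − 3.78 = 7.86/hr

Final: ρ = 0.3247; stable; margin = 7.86/hr


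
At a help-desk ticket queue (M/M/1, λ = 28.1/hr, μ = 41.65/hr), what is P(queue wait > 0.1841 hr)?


ρ = 28.1/41.65 = 0.6747
P(Wq > t) = ρ·e^{−(μ−λ)t} = 0.6747·e^{−2.4946}
= 0.6747·0.082533 = 0.055683

Final: 0.055683


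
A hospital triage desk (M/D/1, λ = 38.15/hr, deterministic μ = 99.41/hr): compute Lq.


ρ = 38.15/99.41 = 0.3838
M/D/1: Lq = ρ²/(2(1−ρ)) = 0.1473/(2·0.6162) = 0.11950

Final: 0.11950


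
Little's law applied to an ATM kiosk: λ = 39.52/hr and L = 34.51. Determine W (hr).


W = L/λ = 34.51/39.52 = 0.8732 hr

Final: 0.8732 hr


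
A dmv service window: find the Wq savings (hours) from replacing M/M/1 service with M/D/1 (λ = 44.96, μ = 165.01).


ρ = 44.96/165.01 = 0.2725
Wq(M/M/1) = ρ/(μ−λ) = 0.2725/120.05 = 0.002270 hr
Wq(M/D/1) = ρ/(2(μ−λ)) = 0.001135 hr
Savings = 0.002270 − 0.001135 = 0.001135 hr

Final: 0.001135 hr


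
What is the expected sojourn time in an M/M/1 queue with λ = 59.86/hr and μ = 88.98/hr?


W = 1/(μ−λ) = 1/(88.98 − 59.86) = 1/29.12 = 0.03434 hr

Final: 0.03434 hr


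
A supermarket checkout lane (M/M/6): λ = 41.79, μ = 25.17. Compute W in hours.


a = 1.6603; ρ = 0.2767; P₀ = 0.189990
Lq = P₀·a^c·ρ/(c!(1−ρ)²) = 0.002924
Wq = Lq/λ = 0.002924/41.79 = 0.00006997 hr
W = Wq + 1/μ = 0.00006997 + 0.03973 = 0.03980 hr

Final: 0.03980 hr


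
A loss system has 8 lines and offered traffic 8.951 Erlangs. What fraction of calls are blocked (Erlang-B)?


B(c,a) = (a^c/c!) / Σ_{k=0}^{c} a^k/k!
a^8/8! = 1022.002442
Σ terms (k=0..8): 1.00000 + 8.95100 + 40.06020 + 119.52628 + 267.46994 + 478.82469 + 714.32664 + 913.41968 + 1022.00244 = 3565.580882
B = 1022.002442/3565.580882 = 0.286630

Final: 0.286630


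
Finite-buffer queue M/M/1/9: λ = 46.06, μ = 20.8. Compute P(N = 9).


ρ = λ/μ = 46.06/20.8 = 2.2144
P_K = (1−ρ)ρ^K/(1−ρ^(K+1)) = (-1.2144·1280.399182)/(1 − 2835.345496)
= -1554.946314/-2834.345496 = 0.548609

Final: 0.548609


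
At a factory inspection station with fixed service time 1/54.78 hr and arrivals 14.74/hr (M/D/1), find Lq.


ρ = 14.74/54.78 = 0.2691
M/D/1: Lq = ρ²/(2(1−ρ)) = 0.07240/(2·0.7309) = 0.04953

Final: 0.04953


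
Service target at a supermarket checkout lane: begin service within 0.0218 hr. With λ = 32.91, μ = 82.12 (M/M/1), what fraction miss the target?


ρ = 32.91/82.12 = 0.4008
P(Wq > t) = ρ·e^{−(μ−λ)t} = 0.4008·e^{−1.0728}
= 0.4008·0.342057 = 0.137081

Final: 0.137081


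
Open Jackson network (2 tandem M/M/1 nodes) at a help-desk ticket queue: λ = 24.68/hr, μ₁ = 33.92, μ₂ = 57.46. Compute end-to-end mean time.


Each node sees arrival rate λ = 24.68/hr (tandem ⇒ throughput preserved).
W₁ = 1/(μ₁−λ) = 1/(33.92−24.68) = 0.10823 hr
W₂ = 1/(μ₂−λ) = 1/(57.46−24.68) = 0.03051 hr
W_total = W₁ + W₂ = 0.10823 + 0.03051 = 0.13873 hr

Final: 0.13873 hr


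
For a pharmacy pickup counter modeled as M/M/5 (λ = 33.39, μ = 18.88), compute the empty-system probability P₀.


a = λ/μ = 33.39/18.88 = 1.7685; ρ = a/c = 0.3537
Σ_{k=0}^{4} a^k/k! (terms k=0..4) = 1.00000 + 1.76854 + 1.56386 + 0.92192 + 0.40761 = 5.66193
Tail: a^5/(5!(1−ρ)) = 17.30104/(120·0.6463) = 0.22308
P₀ = 1/(5.66193 + 0.22308) = 1/5.88501 = 0.169923

Final: 0.169923


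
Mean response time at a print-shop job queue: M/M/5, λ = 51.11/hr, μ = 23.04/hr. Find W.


a = 2.2183; ρ = 0.4437; P₀ = 0.107391
Lq = P₀·a^c·ρ/(c!(1−ρ)²) = 0.06891
Wq = Lq/λ = 0.06891/51.11 = 0.001348 hr
W = Wq + 1/μ = 0.001348 + 0.04340 = 0.04475 hr

Final: 0.04475 hr


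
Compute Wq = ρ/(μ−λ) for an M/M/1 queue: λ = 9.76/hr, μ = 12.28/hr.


ρ = 9.76/12.28 = 0.7948
Wq = ρ/(μ−λ) = 0.7948/(12.28 − 9.76) = 0.7948/2.52 = 0.3154 hr

Final: 0.3154 hr


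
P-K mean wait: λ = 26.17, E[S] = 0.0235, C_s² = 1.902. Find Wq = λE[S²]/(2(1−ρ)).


ρ = λ·E[S] = 26.17·0.0235 = 0.6150
E[S²] = E[S]²(1+C_s²) = 0.0235²·(1+1.902) = 0.001603
Wq = λ·E[S²]/(2(1−ρ)) = 26.17·0.001603/(2·0.3850) = 0.05447 hr

Final: 0.05447 hr


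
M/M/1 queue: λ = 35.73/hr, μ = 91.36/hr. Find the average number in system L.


ρ = λ/μ = 35.73/91.36 = 0.3911
L = ρ/(1−ρ) = 0.3911/(1 − 0.3911) = 0.3911/0.6089 = 0.6423

Final: 0.6423


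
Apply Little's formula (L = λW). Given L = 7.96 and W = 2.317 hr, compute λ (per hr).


λ = L/W = 7.96/2.317 = 3.4355 /hr

Final: 3.4355 /hr


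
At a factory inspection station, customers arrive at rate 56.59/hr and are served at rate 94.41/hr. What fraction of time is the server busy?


ρ = λ/μ = 56.59/94.41 = 0.5994

Final: 0.5994


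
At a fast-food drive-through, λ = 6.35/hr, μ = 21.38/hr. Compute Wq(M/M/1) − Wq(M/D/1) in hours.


ρ = 6.35/21.38 = 0.2970
Wq(M/M/1) = ρ/(μ−λ) = 0.2970/15.03 = 0.01976 hr
Wq(M/D/1) = ρ/(2(μ−λ)) = 0.009880 hr
Savings = 0.01976 − 0.009880 = 0.009880 hr

Final: 0.009880 hr


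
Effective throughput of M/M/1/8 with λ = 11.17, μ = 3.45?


ρ = 3.2377; P_K = (1−ρ)ρ^8/(1−ρ^9) = 0.691155
λ_eff = λ(1 − P_K) = 11.17·(1 − 0.691155) = 11.17·0.308845 = 3.4498 /hr

Final: 3.4498 /hr


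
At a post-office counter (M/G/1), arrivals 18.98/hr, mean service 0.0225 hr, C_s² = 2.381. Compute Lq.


ρ = λ·E[S] = 18.98·0.0225 = 0.4270
Lq = ρ²(1+C_s²)/(2(1−ρ)) = 0.1824·(1+2.381)/(2·0.5730)
= 0.1824·3.3810/1.1459 = 0.53809

Final: 0.53809


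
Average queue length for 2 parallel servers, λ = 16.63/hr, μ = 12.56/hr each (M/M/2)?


a = λ/μ = 1.3240; ρ = a/2 = 0.6620
P₀ = 0.203353
Lq = P₀·a^c·ρ / (c!·(1−ρ)²) = 0.203353·1.75309·0.6620/(2·0.11423)
= 1.03305

Final: 1.03305


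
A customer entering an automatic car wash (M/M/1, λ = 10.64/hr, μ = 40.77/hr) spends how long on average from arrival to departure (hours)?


W = 1/(μ−λ) = 1/(40.77 − 10.64) = 1/30.13 = 0.03319 hr

Final: 0.03319 hr


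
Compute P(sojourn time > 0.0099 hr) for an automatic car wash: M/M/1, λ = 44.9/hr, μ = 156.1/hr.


W ~ Exponential(μ−λ) for M/M/1.
μ − λ = 156.1 − 44.9 = 111.2000
P(W > t) = e^{−(μ−λ)t} = e^{−1.1009} = 0.332578

Final: 0.332578


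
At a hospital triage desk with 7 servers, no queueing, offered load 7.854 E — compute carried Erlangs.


B(7,7.854) = 0.299860 (Erlang-B)
Carried load = a(1 − B) = 7.854·(1 − 0.299860) = 7.854·0.700140 = 5.4989 E

Final: 5.4989 Erlangs


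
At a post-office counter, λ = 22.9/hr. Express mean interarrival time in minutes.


Mean interarrival time = 1/λ = 1/22.9 hour = 0.04367 hour
In minutes: 0.04367 × 60 = 2.6201 min

Final: 2.6201 min


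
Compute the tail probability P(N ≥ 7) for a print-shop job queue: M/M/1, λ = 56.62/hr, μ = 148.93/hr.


ρ = 56.62/148.93 = 0.3802
P(N ≥ n) = ρ^n = 0.3802^7 = 0.001148

Final: 0.001148


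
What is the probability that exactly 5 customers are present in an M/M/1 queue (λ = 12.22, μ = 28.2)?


ρ = 12.22/28.2 = 0.4333
P_n = (1−ρ)·ρ^n = (1 − 0.4333)·0.4333^5 = 0.5667·0.015280 = 0.008658

Final: 0.008658


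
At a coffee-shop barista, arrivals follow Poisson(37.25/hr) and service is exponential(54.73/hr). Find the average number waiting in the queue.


ρ = 37.25/54.73 = 0.6806
Lq = ρ²/(1−ρ) = 0.4632/0.3194 = 1.4504

Final: 1.4504


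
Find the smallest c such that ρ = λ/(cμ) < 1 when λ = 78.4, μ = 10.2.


Stability requires cμ > λ ⇔ c > λ/μ.
λ/μ = 78.4/10.2 = 7.6863
Minimum integer c = ⌊7.6863⌋ + 1 = 8
Check: 8·10.2 = 81.60 > 78.4, while 7·10.2 = 71.40 ≤ 78.4

Final: 8 servers


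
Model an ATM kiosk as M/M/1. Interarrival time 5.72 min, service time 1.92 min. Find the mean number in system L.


λ = 60/5.72 = 10.4895 /hr
μ = 60/1.92 = 31.2500 /hr
ρ = λ/μ = 10.4895/31.2500 = 0.3357
L = ρ/(1−ρ) = 0.3357/0.6643 = 0.5053

Final: 0.5053


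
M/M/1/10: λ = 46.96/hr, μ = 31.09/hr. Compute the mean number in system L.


ρ = 46.96/31.09 = 1.5105
L = ρ[1 − (K+1)ρ^K + Kρ^(K+1)] / [(1−ρ)(1−ρ^(K+1))]
Numerator: 1.5105·(1 − 11·61.812123 + 10·93.364339) = 384.727672
Denominator: (-0.5105)·(-92.364339) = 47.147702
L = 384.727672/47.147702 = 8.1601

Final: 8.1601


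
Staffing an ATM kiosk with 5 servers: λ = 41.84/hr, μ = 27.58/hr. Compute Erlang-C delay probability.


a = λ/μ = 1.5170; ρ = a/5 = 0.3034
P₀ = 0.218989 (from M/M/c formula)
C(c,a) = [a^c/(c!(1−ρ))]·P₀ = [8.03502/(120·0.6966)]·0.218989
= 0.09612·0.218989 = 0.021050

Final: 0.021050


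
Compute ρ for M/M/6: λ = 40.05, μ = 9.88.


ρ = λ/(cμ) = 40.05/(6·9.88) = 40.05/59.28 = 0.6756

Final: 0.6756


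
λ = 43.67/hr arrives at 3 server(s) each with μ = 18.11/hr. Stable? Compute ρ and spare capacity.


Total capacity cμ = 3·18.11 = 54.33/hr
ρ = λ/(cμ) = 43.67/54.33 = 0.8038
Stable ⇔ ρ < 1: YES
Spare capacity = cμ − λ = 54.33 − 43.67 = 10.66/hr

Final: ρ = 0.8038; stable; margin = 10.66/hr


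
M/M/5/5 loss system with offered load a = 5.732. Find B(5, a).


B(c,a) = (a^c/c!) / Σ_{k=0}^{c} a^k/k!
a^5/5! = 51.564364
Σ terms (k=0..5): 1.00000 + 5.73200 + 16.42791 + 31.38826 + 44.97938 + 51.56436 = 151.091922
B = 51.564364/151.091922 = 0.341278

Final: 0.341278


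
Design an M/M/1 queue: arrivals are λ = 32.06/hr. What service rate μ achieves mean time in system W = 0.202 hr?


W = 1/(μ−λ) ⇒ μ − λ = 1/W = 1/0.202 = 4.9505
μ = λ + 1/W = 32.06 + 4.9505 = 37.0105 per hr

Final: 37.0105 /hr


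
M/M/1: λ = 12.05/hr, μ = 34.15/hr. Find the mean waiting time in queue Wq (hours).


ρ = 12.05/34.15 = 0.3529
Wq = ρ/(μ−λ) = 0.3529/(34.15 − 12.05) = 0.3529/22.10 = 0.01597 hr

Final: 0.01597 hr


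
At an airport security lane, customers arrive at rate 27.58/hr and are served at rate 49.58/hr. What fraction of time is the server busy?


ρ = λ/μ = 27.58/49.58 = 0.5563

Final: 0.5563


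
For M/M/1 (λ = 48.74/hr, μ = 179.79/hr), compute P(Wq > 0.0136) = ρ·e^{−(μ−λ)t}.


ρ = 48.74/179.79 = 0.2711
P(Wq > t) = ρ·e^{−(μ−λ)t} = 0.2711·e^{−1.7823}
= 0.2711·0.168254 = 0.045613

Final: 0.045613


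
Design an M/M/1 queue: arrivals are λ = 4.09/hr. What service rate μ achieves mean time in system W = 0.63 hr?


W = 1/(μ−λ) ⇒ μ − λ = 1/W = 1/0.63 = 1.5873
μ = λ + 1/W = 4.09 + 1.5873 = 5.6773 per hr

Final: 5.6773 /hr


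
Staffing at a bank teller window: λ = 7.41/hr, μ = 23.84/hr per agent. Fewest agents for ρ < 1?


Stability requires cμ > λ ⇔ c > λ/μ.
λ/μ = 7.41/23.84 = 0.3108
Minimum integer c = ⌊0.3108⌋ + 1 = 1
Check: 1·23.84 = 23.84 > 7.41, while 0·23.84 = 0.00 ≤ 7.41

Final: 1 servers


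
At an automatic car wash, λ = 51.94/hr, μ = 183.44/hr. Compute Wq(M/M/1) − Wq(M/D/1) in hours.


ρ = 51.94/183.44 = 0.2831
Wq(M/M/1) = ρ/(μ−λ) = 0.2831/131.50 = 0.002153 hr
Wq(M/D/1) = ρ/(2(μ−λ)) = 0.001077 hr
Savings = 0.002153 − 0.001077 = 0.001077 hr

Final: 0.001077 hr


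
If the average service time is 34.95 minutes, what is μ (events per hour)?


μ = 1/(service time) in consistent units.
1 hour = 60 min, so μ = 60/34.95 = 1.7167 per hour

Final: 1.7167 /hr


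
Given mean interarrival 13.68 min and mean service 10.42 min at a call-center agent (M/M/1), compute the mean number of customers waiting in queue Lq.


λ = 60/13.68 = 4.3860 /hr
μ = 60/10.42 = 5.7582 /hr
ρ = λ/μ = 4.3860/5.7582 = 0.7617
Lq = ρ²/(1−ρ) = 0.5802/0.2383 = 2.4346

Final: 2.4346


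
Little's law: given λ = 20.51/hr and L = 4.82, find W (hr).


W = L/λ = 4.82/20.51 = 0.2350 hr

Final: 0.2350 hr


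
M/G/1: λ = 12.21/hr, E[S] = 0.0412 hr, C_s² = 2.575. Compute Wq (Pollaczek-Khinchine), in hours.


ρ = λ·E[S] = 12.21·0.0412 = 0.5031
E[S²] = E[S]²(1+C_s²) = 0.0412²·(1+2.575) = 0.006068
Wq = λ·E[S²]/(2(1−ρ)) = 12.21·0.006068/(2·0.4969) = 0.07455 hr

Final: 0.07455 hr


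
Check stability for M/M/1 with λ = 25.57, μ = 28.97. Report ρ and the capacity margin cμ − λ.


Total capacity cμ = 1·28.97 = 28.97/hr
ρ = λ/(cμ) = 25.57/28.97 = 0.8826
Stable ⇔ ρ < 1: YES
Spare capacity = cμ − λ = 28.97 − 25.57 = 3.40/hr

Final: ρ = 0.8826; stable; margin = 3.40/hr


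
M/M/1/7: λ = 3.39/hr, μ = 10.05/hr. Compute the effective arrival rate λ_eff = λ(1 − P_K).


ρ = 0.3373; P_K = (1−ρ)ρ^7/(1−ρ^8) = 0.0003293
λ_eff = λ(1 − P_K) = 3.39·(1 − 0.0003293) = 3.39·0.999671 = 3.3889 /hr

Final: 3.3889 /hr


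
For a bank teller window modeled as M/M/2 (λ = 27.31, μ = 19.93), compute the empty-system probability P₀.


a = λ/μ = 27.31/19.93 = 1.3703; ρ = a/c = 0.6851
Σ_{k=0}^{1} a^k/k! (terms k=0..1) = 1.00000 + 1.37030 = 2.37030
Tail: a^2/(2!(1−ρ)) = 1.87771/(2·0.3149) = 2.98190
P₀ = 1/(2.37030 + 2.98190) = 1/5.35219 = 0.186839

Final: 0.186839


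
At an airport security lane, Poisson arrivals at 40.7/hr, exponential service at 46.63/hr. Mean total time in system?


W = 1/(μ−λ) = 1/(46.63 − 40.7) = 1/5.93 = 0.1686 hr

Final: 0.1686 hr


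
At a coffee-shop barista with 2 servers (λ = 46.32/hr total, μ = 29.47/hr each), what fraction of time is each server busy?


ρ = λ/(cμ) = 46.32/(2·29.47) = 46.32/58.94 = 0.7859

Final: 0.7859


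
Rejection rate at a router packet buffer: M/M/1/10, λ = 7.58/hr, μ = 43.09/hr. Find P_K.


ρ = λ/μ = 7.58/43.09 = 0.1759
P_K = (1−ρ)ρ^K/(1−ρ^(K+1)) = (0.8241·0.00000002837)/(1 − 0.000000004991)
= 0.00000002338/1.000000 = 0.00000002338

Final: 0.00000002338


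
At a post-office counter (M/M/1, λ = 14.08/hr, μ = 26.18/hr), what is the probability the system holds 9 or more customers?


ρ = 14.08/26.18 = 0.5378
P(N ≥ n) = ρ^n = 0.5378^9 = 0.003764

Final: 0.003764


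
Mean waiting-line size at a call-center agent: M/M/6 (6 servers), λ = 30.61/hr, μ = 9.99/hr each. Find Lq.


a = λ/μ = 3.0641; ρ = a/6 = 0.5107
P₀ = 0.045819
Lq = P₀·a^c·ρ / (c!·(1−ρ)²) = 0.045819·827.53629·0.5107/(720·0.23944)
= 0.11232

Final: 0.11232


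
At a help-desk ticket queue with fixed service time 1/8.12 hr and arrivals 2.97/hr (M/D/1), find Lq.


ρ = 2.97/8.12 = 0.3658
M/D/1: Lq = ρ²/(2(1−ρ)) = 0.1338/(2·0.6342) = 0.10547

Final: 0.10547


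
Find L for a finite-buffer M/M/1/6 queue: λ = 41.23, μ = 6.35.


ρ = 41.23/6.35 = 6.4929
L = ρ[1 − (K+1)ρ^K + Kρ^(K+1)] / [(1−ρ)(1−ρ^(K+1))]
Numerator: 6.4929·(1 − 7·74926.881443 + 6·486493.751479) = 15547120.979140
Denominator: (-5.4929)·(-486492.751479) = 2672262.546704
L = 15547120.979140/2672262.546704 = 5.8180

Final: 5.8180


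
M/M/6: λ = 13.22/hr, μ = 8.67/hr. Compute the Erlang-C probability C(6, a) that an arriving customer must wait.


a = λ/μ = 1.5248; ρ = a/6 = 0.2541
P₀ = 0.217605 (from M/M/c formula)
C(c,a) = [a^c/(c!(1−ρ))]·P₀ = [12.56823/(720·0.7459)]·0.217605
= 0.02340·0.217605 = 0.005093

Final: 0.005093


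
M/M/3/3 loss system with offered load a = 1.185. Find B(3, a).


B(c,a) = (a^c/c!) / Σ_{k=0}^{c} a^k/k!
a^3/3! = 0.277334
Σ terms (k=0..3): 1.00000 + 1.18500 + 0.70211 + 0.27733 = 3.164447
B = 0.277334/3.164447 = 0.087641

Final: 0.087641


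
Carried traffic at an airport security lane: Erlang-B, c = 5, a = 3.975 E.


B(5,3.975) = 0.196831 (Erlang-B)
Carried load = a(1 − B) = 3.975·(1 − 0.196831) = 3.975·0.803169 = 3.1926 E

Final: 3.1926 Erlangs


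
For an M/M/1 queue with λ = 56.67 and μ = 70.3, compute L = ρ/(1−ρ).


ρ = λ/μ = 56.67/70.3 = 0.8061
L = ρ/(1−ρ) = 0.8061/(1 − 0.8061) = 0.8061/0.1939 = 4.1577

Final: 4.1577


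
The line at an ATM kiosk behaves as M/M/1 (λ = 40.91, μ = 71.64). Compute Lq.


ρ = 40.91/71.64 = 0.5710
Lq = ρ²/(1−ρ) = 0.3261/0.4290 = 0.7602

Final: 0.7602


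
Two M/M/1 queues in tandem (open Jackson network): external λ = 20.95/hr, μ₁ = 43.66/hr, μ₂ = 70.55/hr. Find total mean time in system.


Each node sees arrival rate λ = 20.95/hr (tandem ⇒ throughput preserved).
W₁ = 1/(μ₁−λ) = 1/(43.66−20.95) = 0.04403 hr
W₂ = 1/(μ₂−λ) = 1/(70.55−20.95) = 0.02016 hr
W_total = W₁ + W₂ = 0.04403 + 0.02016 = 0.06419 hr

Final: 0.06419 hr


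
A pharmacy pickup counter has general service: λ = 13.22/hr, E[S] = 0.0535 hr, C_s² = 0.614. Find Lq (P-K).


ρ = λ·E[S] = 13.22·0.0535 = 0.7073
Lq = ρ²(1+C_s²)/(2(1−ρ)) = 0.5002·(1+0.614)/(2·0.2927)
= 0.5002·1.6140/0.5855 = 1.37904

Final: 1.37904


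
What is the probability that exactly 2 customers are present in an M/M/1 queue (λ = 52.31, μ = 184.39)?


ρ = 52.31/184.39 = 0.2837
P_n = (1−ρ)·ρ^n = (1 − 0.2837)·0.2837^2 = 0.7163·0.080481 = 0.057649

Final: 0.057649


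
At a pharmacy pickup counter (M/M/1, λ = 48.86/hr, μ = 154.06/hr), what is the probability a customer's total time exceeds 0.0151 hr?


W ~ Exponential(μ−λ) for M/M/1.
μ − λ = 154.06 − 48.86 = 105.2000
P(W > t) = e^{−(μ−λ)t} = e^{−1.5885} = 0.204228

Final: 0.204228


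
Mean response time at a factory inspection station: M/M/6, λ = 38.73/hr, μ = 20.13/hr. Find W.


a = 1.9240; ρ = 0.3207; P₀ = 0.145852
Lq = P₀·a^c·ρ/(c!(1−ρ)²) = 0.007140
Wq = Lq/λ = 0.007140/38.73 = 0.0001843 hr
W = Wq + 1/μ = 0.0001843 + 0.04968 = 0.04986 hr

Final: 0.04986 hr


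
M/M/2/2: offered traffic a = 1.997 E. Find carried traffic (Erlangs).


B(2,1.997) = 0.399520 (Erlang-B)
Carried load = a(1 − B) = 1.997·(1 − 0.399520) = 1.997·0.600480 = 1.1992 E

Final: 1.1992 Erlangs


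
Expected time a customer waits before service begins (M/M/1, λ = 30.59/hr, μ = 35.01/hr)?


ρ = 30.59/35.01 = 0.8738
Wq = ρ/(μ−λ) = 0.8738/(35.01 − 30.59) = 0.8738/4.42 = 0.1977 hr

Final: 0.1977 hr


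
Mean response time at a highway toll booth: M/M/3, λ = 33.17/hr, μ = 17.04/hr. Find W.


a = 1.9466; ρ = 0.6489; P₀ = 0.119871
Lq = P₀·a^c·ρ/(c!(1−ρ)²) = 0.77553
Wq = Lq/λ = 0.77553/33.17 = 0.02338 hr
W = Wq + 1/μ = 0.02338 + 0.05869 = 0.08207 hr

Final: 0.08207 hr


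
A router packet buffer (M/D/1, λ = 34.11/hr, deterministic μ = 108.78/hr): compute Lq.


ρ = 34.11/108.78 = 0.3136
M/D/1: Lq = ρ²/(2(1−ρ)) = 0.09833/(2·0.6864) = 0.07162

Final: 0.07162


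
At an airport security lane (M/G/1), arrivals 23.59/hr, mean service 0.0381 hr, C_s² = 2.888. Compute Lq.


ρ = λ·E[S] = 23.59·0.0381 = 0.8988
Lq = ρ²(1+C_s²)/(2(1−ρ)) = 0.8078·(1+2.888)/(2·0.1012)
= 0.8078·3.8880/0.2024 = 15.51427

Final: 15.51427


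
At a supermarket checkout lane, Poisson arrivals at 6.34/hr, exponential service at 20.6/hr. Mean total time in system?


W = 1/(μ−λ) = 1/(20.6 − 6.34) = 1/14.26 = 0.07013 hr

Final: 0.07013 hr


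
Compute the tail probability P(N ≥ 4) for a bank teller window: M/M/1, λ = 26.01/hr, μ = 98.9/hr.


ρ = 26.01/98.9 = 0.2630
P(N ≥ n) = ρ^n = 0.2630^4 = 0.004784

Final: 0.004784


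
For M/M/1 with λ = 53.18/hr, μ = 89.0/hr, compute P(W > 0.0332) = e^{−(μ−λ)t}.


W ~ Exponential(μ−λ) for M/M/1.
μ − λ = 89.0 − 53.18 = 35.8200
P(W > t) = e^{−(μ−λ)t} = e^{−1.1892} = 0.304457

Final: 0.304457


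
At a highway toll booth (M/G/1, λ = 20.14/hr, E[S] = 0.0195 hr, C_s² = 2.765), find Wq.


ρ = λ·E[S] = 20.14·0.0195 = 0.3927
E[S²] = E[S]²(1+C_s²) = 0.0195²·(1+2.765) = 0.001432
Wq = λ·E[S²]/(2(1−ρ)) = 20.14·0.001432/(2·0.6073) = 0.02374 hr

Final: 0.02374 hr


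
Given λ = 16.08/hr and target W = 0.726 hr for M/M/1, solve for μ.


W = 1/(μ−λ) ⇒ μ − λ = 1/W = 1/0.726 = 1.3774
μ = λ + 1/W = 16.08 + 1.3774 = 17.4574 per hr

Final: 17.4574 /hr


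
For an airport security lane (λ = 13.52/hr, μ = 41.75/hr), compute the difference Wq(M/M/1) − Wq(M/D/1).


ρ = 13.52/41.75 = 0.3238
Wq(M/M/1) = ρ/(μ−λ) = 0.3238/28.23 = 0.01147 hr
Wq(M/D/1) = ρ/(2(μ−λ)) = 0.005736 hr
Savings = 0.01147 − 0.005736 = 0.005736 hr

Final: 0.005736 hr


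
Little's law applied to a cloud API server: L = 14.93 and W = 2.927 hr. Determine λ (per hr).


λ = L/W = 14.93/2.927 = 5.1008 /hr

Final: 5.1008 /hr


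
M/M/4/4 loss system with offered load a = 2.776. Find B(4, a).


B(c,a) = (a^c/c!) / Σ_{k=0}^{c} a^k/k!
a^4/4! = 2.474381
Σ terms (k=0..4): 1.00000 + 2.77600 + 3.85309 + 3.56539 + 2.47438 = 13.668860
B = 2.474381/13.668860 = 0.181023

Final: 0.181023


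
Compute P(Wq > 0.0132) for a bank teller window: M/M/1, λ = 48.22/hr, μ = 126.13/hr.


ρ = 48.22/126.13 = 0.3823
P(Wq > t) = ρ·e^{−(μ−λ)t} = 0.3823·e^{−1.0284}
= 0.3823·0.357574 = 0.136702

Final: 0.136702


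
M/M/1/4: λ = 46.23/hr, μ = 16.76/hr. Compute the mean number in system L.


ρ = 46.23/16.76 = 2.7584
L = ρ[1 − (K+1)ρ^K + Kρ^(K+1)] / [(1−ρ)(1−ρ^(K+1))]
Numerator: 2.7584·(1 − 5·57.889462 + 4·159.679585) = 966.171220
Denominator: (-1.7584)·(-158.679585) = 279.014760
L = 966.171220/279.014760 = 3.4628

Final: 3.4628


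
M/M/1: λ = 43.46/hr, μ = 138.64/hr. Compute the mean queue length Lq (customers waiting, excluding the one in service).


ρ = 43.46/138.64 = 0.3135
Lq = ρ²/(1−ρ) = 0.09827/0.6865 = 0.1431

Final: 0.1431


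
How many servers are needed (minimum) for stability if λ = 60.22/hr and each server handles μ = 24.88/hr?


Stability requires cμ > λ ⇔ c > λ/μ.
λ/μ = 60.22/24.88 = 2.4204
Minimum integer c = ⌊2.4204⌋ + 1 = 3
Check: 3·24.88 = 74.64 > 60.22, while 2·24.88 = 49.76 ≤ 60.22

Final: 3 servers


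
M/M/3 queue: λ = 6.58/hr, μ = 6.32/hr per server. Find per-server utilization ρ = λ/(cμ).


ρ = λ/(cμ) = 6.58/(3·6.32) = 6.58/18.96 = 0.3470

Final: 0.3470


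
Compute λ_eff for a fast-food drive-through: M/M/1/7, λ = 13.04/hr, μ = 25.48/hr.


ρ = 0.5118; P_K = (1−ρ)ρ^7/(1−ρ^8) = 0.004510
λ_eff = λ(1 − P_K) = 13.04·(1 − 0.004510) = 13.04·0.995490 = 12.9812 /hr

Final: 12.9812 /hr


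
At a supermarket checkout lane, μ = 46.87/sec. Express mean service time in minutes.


Mean service time = 1/μ = 1/46.87 second = 0.02134 second
In minutes: 0.02134 × 0.0166667 = 0.0003556 min

Final: 0.0003556 min


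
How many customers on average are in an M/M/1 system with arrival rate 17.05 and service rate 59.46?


ρ = λ/μ = 17.05/59.46 = 0.2867
L = ρ/(1−ρ) = 0.2867/(1 − 0.2867) = 0.2867/0.7133 = 0.4020

Final: 0.4020


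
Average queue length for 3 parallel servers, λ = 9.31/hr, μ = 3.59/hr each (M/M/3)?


a = λ/μ = 2.5933; ρ = a/3 = 0.8644
P₀ = 0.035213
Lq = P₀·a^c·ρ / (c!·(1−ρ)²) = 0.035213·17.44077·0.8644/(6·0.01838)
= 4.81480

Final: 4.81480


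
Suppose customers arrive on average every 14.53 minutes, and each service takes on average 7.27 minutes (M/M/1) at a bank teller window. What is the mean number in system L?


λ = 60/14.53 = 4.1294 /hr
μ = 60/7.27 = 8.2531 /hr
ρ = λ/μ = 4.1294/8.2531 = 0.5003
L = ρ/(1−ρ) = 0.5003/0.4997 = 1.0014

Final: 1.0014


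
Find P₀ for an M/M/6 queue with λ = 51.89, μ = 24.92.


a = λ/μ = 51.89/24.92 = 2.0823; ρ = a/c = 0.3470
Σ_{k=0}^{5} a^k/k! (terms k=0..5) = 1.00000 + 2.08226 + 2.16791 + 1.50472 + 0.78331 + 0.32621 = 7.86441
Tail: a^6/(6!(1−ρ)) = 81.51054/(720·0.6530) = 0.17338
P₀ = 1/(7.86441 + 0.17338) = 1/8.03779 = 0.124412

Final: 0.124412


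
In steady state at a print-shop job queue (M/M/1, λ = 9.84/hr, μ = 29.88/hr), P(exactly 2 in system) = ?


ρ = 9.84/29.88 = 0.3293
P_n = (1−ρ)·ρ^n = (1 − 0.3293)·0.3293^2 = 0.6707·0.108450 = 0.072735

Final: 0.072735


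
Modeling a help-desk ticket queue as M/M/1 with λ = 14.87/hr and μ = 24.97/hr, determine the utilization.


ρ = λ/μ = 14.87/24.97 = 0.5955

Final: 0.5955


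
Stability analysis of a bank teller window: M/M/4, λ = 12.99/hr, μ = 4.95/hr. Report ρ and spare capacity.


Total capacity cμ = 4·4.95 = 19.80/hr
ρ = λ/(cμ) = 12.99/19.80 = 0.6561
Stable ⇔ ρ < 1: YES
Spare capacity = cμ − λ = 19.80 − 12.99 = 6.81/hr

Final: ρ = 0.6561; stable; margin = 6.81/hr


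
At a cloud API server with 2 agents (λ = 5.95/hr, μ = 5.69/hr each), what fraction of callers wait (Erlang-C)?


a = λ/μ = 1.0457; ρ = a/2 = 0.5228
P₀ = 0.313329 (from M/M/c formula)
C(c,a) = [a^c/(c!(1−ρ))]·P₀ = [1.09348/(2·0.4772)]·0.313329
= 1.14583·0.313329 = 0.359024

Final: 0.359024


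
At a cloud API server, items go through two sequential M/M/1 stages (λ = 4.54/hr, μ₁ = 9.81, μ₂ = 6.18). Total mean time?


Each node sees arrival rate λ = 4.54/hr (tandem ⇒ throughput preserved).
W₁ = 1/(μ₁−λ) = 1/(9.81−4.54) = 0.18975 hr
W₂ = 1/(μ₂−λ) = 1/(6.18−4.54) = 0.60976 hr
W_total = W₁ + W₂ = 0.18975 + 0.60976 = 0.79951 hr

Final: 0.79951 hr


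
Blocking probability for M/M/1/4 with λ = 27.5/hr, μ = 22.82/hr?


ρ = λ/μ = 27.5/22.82 = 1.2051
P_K = (1−ρ)ρ^K/(1−ρ^(K+1)) = (-0.2051·2.108959)/(1 − 2.541472)
= -0.432512/-1.541472 = 0.280584

Final: 0.280584


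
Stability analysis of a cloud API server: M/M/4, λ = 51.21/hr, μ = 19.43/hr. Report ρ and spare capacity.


Total capacity cμ = 4·19.43 = 77.72/hr
ρ = λ/(cμ) = 51.21/77.72 = 0.6589
Stable ⇔ ρ < 1: YES
Spare capacity = cμ − λ = 77.72 − 51.21 = 26.51/hr

Final: ρ = 0.6589; stable; margin = 26.51/hr


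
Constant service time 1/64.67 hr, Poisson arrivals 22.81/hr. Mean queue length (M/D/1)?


ρ = 22.81/64.67 = 0.3527
M/D/1: Lq = ρ²/(2(1−ρ)) = 0.1244/(2·0.6473) = 0.09610

Final: 0.09610


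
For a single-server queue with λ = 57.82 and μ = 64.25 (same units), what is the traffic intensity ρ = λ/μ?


ρ = λ/μ = 57.82/64.25 = 0.8999

Final: 0.8999


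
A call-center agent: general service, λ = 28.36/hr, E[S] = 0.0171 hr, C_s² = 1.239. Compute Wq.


ρ = λ·E[S] = 28.36·0.0171 = 0.4850
E[S²] = E[S]²(1+C_s²) = 0.0171²·(1+1.239) = 0.0006547
Wq = λ·E[S²]/(2(1−ρ)) = 28.36·0.0006547/(2·0.5150) = 0.01803 hr

Final: 0.01803 hr
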